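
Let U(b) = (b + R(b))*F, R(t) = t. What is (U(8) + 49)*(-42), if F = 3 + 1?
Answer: -4746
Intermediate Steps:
F = 4
U(b) = 8*b (U(b) = (b + b)*4 = (2*b)*4 = 8*b)
(U(8) + 49)*(-42) = (8*8 + 49)*(-42) = (64 + 49)*(-42) = 113*(-42) = -4746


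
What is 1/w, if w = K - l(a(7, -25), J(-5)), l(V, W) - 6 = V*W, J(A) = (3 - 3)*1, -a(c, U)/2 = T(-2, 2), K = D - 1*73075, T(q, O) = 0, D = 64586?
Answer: -1/8495 ≈ -0.00011772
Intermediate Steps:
K = -8489 (K = 64586 - 1*73075 = 64586 - 73075 = -8489)
a(c, U) = 0 (a(c, U) = -2*0 = 0)
J(A) = 0 (J(A) = 0*1 = 0)
l(V, W) = 6 + V*W
w = -8495 (w = -8489 - (6 + 0*0) = -8489 - (6 + 0) = -8489 - 1*6 = -8489 - 6 = -8495)
1/w = 1/(-8495) = -1/8495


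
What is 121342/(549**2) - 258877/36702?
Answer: -8174699177/1229113278 ≈ -6.6509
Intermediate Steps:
121342/(549**2) - 258877/36702 = 121342/301401 - 258877*1/36702 = 121342*(1/301401) - 258877/36702 = 121342/301401 - 258877/36702 = -8174699177/1229113278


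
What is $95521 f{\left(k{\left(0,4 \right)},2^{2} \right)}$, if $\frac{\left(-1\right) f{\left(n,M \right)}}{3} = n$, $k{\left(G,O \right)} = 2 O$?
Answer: $-2292504$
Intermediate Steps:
$f{\left(n,M \right)} = - 3 n$
$95521 f{\left(k{\left(0,4 \right)},2^{2} \right)} = 95521 \left(- 3 \cdot 2 \cdot 4\right) = 95521 \left(\left(-3\right) 8\right) = 95521 \left(-24\right) = -2292504$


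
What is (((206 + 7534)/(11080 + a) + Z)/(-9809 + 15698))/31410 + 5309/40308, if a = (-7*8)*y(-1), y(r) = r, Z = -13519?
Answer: 5838543900439/44353114176960 ≈ 0.13164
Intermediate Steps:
a = 56 (a = -7*8*(-1) = -56*(-1) = 56)
(((206 + 7534)/(11080 + a) + Z)/(-9809 + 15698))/31410 + 5309/40308 = (((206 + 7534)/(11080 + 56) - 13519)/(-9809 + 15698))/31410 + 5309/40308 = ((7740/11136 - 13519)/5889)*(1/31410) + 5309*(1/40308) = ((7740*(1/11136) - 13519)*(1/5889))*(1/31410) + 5309/40308 = ((645/928 - 13519)*(1/5889))*(1/31410) + 5309/40308 = -12544987/928*1/5889*(1/31410) + 5309/40308 = -964999/420384*1/31410 + 5309/40308 = -964999/13204261440 + 5309/40308 = 5838543900439/44353114176960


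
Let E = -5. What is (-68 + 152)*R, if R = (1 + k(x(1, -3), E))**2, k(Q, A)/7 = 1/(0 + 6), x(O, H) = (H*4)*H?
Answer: 1183/3 ≈ 394.33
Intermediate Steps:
x(O, H) = 4*H**2 (x(O, H) = (4*H)*H = 4*H**2)
k(Q, A) = 7/6 (k(Q, A) = 7/(0 + 6) = 7/6)
R = 169/36 (R = (1 + 7/6)**2 = (13/6)**2 = 169/36 ≈ 4.6944)
(-68 + 152)*R = (-68 + 152)*(169/36) = 84*(169/36) = 1183/3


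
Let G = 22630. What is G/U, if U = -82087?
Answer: -22630/82087 ≈ -0.27568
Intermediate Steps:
G/U = 22630/(-82087) = 22630*(-1/82087) = -22630/82087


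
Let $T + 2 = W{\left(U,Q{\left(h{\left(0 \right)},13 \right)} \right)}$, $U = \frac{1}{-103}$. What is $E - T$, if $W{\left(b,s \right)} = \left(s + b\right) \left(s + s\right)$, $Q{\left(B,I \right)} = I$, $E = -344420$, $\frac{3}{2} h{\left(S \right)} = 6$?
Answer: $- \frac{35509842}{103} \approx -3.4476 \cdot 10^{5}$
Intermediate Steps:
$h{\left(S \right)} = 4$ ($h{\left(S \right)} = \frac{2}{3} \cdot 6 = 4$)
$U = - \frac{1}{103} \approx -0.0097087$
$W{\left(b,s \right)} = 2 s \left(b + s\right)$ ($W{\left(b,s \right)} = \left(b + s\right) 2 s = 2 s \left(b + s\right)$)
$T = \frac{34582}{103}$ ($T = -2 + 2 \cdot 13 \left(- \frac{1}{103} + 13\right) = -2 + 2 \cdot 13 \cdot \frac{1338}{103} = -2 + \frac{34788}{103} = \frac{34582}{103} \approx 335.75$)
$E - T = -344420 - \frac{34582}{103} = - \frac{35509842}{103}$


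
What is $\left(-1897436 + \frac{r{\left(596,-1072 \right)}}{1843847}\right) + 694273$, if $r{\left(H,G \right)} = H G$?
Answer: $- \frac{2218449126973}{1843847} \approx -1.2032 \cdot 10^{6}$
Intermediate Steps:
$r{\left(H,G \right)} = G H$
$\left(-1897436 + \frac{r{\left(596,-1072 \right)}}{1843847}\right) + 694273 = \left(-1897436 + \frac{\left(-1072\right) 596}{1843847}\right) + 694273 = \left(-1897436 - \frac{638912}{1843847}\right) + 694273 = - \frac{3498582315204}{1843847} + 694273 = - \frac{2218449126973}{1843847}$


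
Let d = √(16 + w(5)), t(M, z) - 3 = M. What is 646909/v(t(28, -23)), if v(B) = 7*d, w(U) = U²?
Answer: 646909*√41/287 ≈ 14433.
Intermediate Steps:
t(M, z) = 3 + M
d = √41 (d = √(16 + 5²) = √(16 + 25) = √41 ≈ 6.4031)
v(B) = 7*√41
646909/v(t(28, -23)) = 646909/((7*√41)) = 646909*(√41/287) = 646909*√41/287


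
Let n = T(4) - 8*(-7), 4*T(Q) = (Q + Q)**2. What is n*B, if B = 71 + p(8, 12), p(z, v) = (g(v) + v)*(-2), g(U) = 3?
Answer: 2952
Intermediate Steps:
T(Q) = Q**2 (T(Q) = (Q + Q)**2/4 = (2*Q)**2/4 = (4*Q**2)/4 = Q**2)
p(z, v) = -6 - 2*v (p(z, v) = (3 + v)*(-2) = -6 - 2*v)
n = 72 (n = 4**2 - 8*(-7) = 16 + 56 = 72)
B = 41 (B = 71 + (-6 - 2*12) = 71 + (-6 - 24) = 71 - 30 = 41)
n*B = 72*41 = 2952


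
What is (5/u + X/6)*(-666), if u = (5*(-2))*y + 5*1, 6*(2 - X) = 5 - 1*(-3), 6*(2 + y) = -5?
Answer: -1739/10 ≈ -173.90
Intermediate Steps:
y = -17/6 (y = -2 + (⅙)*(-5) = -2 - ⅚ = -17/6 ≈ -2.8333)
X = ⅔ (X = 2 - (5 - 1*(-3))/6 = 2 - (5 + 3)/6 = 2 - ⅙*8 = 2 - 4/3 = ⅔ ≈ 0.66667)
u = 100/3 (u = (5*(-2))*(-17/6) + 5*1 = -10*(-17/6) + 5 = 85/3 + 5 = 100/3 ≈ 33.333)
(5/u + X/6)*(-666) = (5/(100/3) + (⅔)/6)*(-666) = (5*(3/100) + (⅔)*(⅙))*(-666) = (3/20 + ⅑)*(-666) = (47/180)*(-666) = -1739/10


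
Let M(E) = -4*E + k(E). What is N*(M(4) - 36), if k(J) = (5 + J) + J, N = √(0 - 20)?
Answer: -78*I*√5 ≈ -174.41*I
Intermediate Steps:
N = 2*I*√5 (N = √(-20) = 2*I*√5 ≈ 4.4721*I)
k(J) = 5 + 2*J
M(E) = 5 - 2*E (M(E) = -4*E + (5 + 2*E) = 5 - 2*E)
N*(M(4) - 36) = (2*I*√5)*((5 - 2*4) - 36) = (2*I*√5)*((5 - 8) - 36) = (2*I*√5)*(-3 - 36) = (2*I*√5)*(-39) = -78*I*√5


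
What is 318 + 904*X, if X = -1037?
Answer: -937130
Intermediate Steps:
318 + 904*X = 318 + 904*(-1037) = 318 - 937448 = -937130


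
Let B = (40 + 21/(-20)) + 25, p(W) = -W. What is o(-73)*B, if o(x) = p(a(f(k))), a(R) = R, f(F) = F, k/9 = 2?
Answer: -11511/10 ≈ -1151.1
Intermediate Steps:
k = 18 (k = 9*2 = 18)
o(x) = -18 (o(x) = -1*18 = -18)
B = 1279/20 (B = (40 + 21*(-1/20)) + 25 = (40 - 21/20) + 25 = 779/20 + 25 = 1279/20 ≈ 63.950)
o(-73)*B = -18*1279/20 = -11511/10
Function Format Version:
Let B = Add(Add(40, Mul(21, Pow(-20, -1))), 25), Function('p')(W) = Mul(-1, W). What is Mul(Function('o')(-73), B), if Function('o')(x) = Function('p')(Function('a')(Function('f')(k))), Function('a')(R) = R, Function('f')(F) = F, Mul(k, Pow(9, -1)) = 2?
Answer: Rational(-11511, 10) ≈ -1151.1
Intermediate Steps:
k = 18 (k = Mul(9, 2) = 18)
Function('o')(x) = -18 (Function('o')(x) = Mul(-1, 18) = -18)
B = Rational(1279, 20) (B = Add(Add(40, Mul(21, Rational(-1, 20))), 25) = Add(Add(40, Rational(-21, 20)), 25) = Add(Rational(779, 20), 25) = Rational(1279, 20) ≈ 63.950)
Mul(Function('o')(-73), B) = Mul(-18, Rational(1279, 20)) = Rational(-11511, 10)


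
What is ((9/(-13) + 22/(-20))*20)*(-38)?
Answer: 17708/13 ≈ 1362.2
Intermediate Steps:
((9/(-13) + 22/(-20))*20)*(-38) = ((9*(-1/13) + 22*(-1/20))*20)*(-38) = ((-9/13 - 11/10)*20)*(-38) = -233/130*20*(-38) = -466/13*(-38) = 17708/13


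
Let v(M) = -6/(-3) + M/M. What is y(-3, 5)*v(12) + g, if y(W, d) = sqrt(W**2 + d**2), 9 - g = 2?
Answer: 7 + 3*sqrt(34) ≈ 24.493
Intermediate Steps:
g = 7 (g = 9 - 1*2 = 9 - 2 = 7)
v(M) = 3 (v(M) = -6*(-1/3) + 1 = 2 + 1 = 3)
y(-3, 5)*v(12) + g = sqrt((-3)**2 + 5**2)*3 + 7 = sqrt(9 + 25)*3 + 7 = sqrt(34)*3 + 7 = 3*sqrt(34) + 7 = 7 + 3*sqrt(34)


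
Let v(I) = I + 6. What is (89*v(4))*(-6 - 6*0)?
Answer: -5340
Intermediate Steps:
v(I) = 6 + I
(89*v(4))*(-6 - 6*0) = (89*(6 + 4))*(-6 - 6*0) = (89*10)*(-6 + 0) = 890*(-6) = -5340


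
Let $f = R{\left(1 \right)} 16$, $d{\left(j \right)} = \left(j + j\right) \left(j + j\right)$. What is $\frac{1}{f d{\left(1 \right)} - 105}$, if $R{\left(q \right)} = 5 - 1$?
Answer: $\frac{1}{151} \approx 0.0066225$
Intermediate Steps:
$d{\left(j \right)} = 4 j^{2}$ ($d{\left(j \right)} = 2 j 2 j = 4 j^{2}$)
$R{\left(q \right)} = 4$ ($R{\left(q \right)} = 5 - 1 = 4$)
$f = 64$ ($f = 4 \cdot 16 = 64$)
$\frac{1}{f d{\left(1 \right)} - 105} = \frac{1}{64 \cdot 4 \cdot 1^{2} - 105} = \frac{1}{64 \cdot 4 \cdot 1 - 105} = \frac{1}{64 \cdot 4 - 105} = \frac{1}{256 - 105} = \frac{1}{151}$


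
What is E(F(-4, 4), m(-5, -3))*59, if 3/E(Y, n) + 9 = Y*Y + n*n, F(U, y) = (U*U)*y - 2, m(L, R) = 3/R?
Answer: 177/3836 ≈ 0.046142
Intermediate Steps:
F(U, y) = -2 + y*U² (F(U, y) = U²*y - 2 = y*U² - 2 = -2 + y*U²)
E(Y, n) = 3/(-9 + Y² + n²) (E(Y, n) = 3/(-9 + (Y*Y + n*n)) = 3/(-9 + (Y² + n²)) = 3/(-9 + Y² + n²))
E(F(-4, 4), m(-5, -3))*59 = (3/(-9 + (-2 + 4*(-4)²)² + (3/(-3))²))*59 = (3/(-9 + (-2 + 4*16)² + (3*(-⅓))²))*59 = (3/(-9 + (-2 + 64)² + (-1)²))*59 = (3/(-9 + 62² + 1))*59 = (3/(-9 + 3844 + 1))*59 = (3/3836)*59 = 177/3836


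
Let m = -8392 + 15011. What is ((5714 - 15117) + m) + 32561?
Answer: 29777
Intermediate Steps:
m = 6619
((5714 - 15117) + m) + 32561 = ((5714 - 15117) + 6619) + 32561 = (-9403 + 6619) + 32561 = -2784 + 32561 = 29777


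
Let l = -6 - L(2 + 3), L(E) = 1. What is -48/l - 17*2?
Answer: -190/7 ≈ -27.143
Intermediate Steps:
l = -7 (l = -6 - 1*1 = -6 - 1 = -7)
-48/l - 17*2 = -48/(-7) - 17*2 = -48*(-1/7) - 34 = 48/7 - 34 = -190/7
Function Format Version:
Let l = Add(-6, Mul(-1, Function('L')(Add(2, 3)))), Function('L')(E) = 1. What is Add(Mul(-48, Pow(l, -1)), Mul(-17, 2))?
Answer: Rational(-190, 7) ≈ -27.143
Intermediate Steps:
l = -7 (l = Add(-6, Mul(-1, 1)) = Add(-6, -1) = -7)
Add(Mul(-48, Pow(l, -1)), Mul(-17, 2)) = Add(Mul(-48, Pow(-7, -1)), Mul(-17, 2)) = Add(Mul(-48, Rational(-1, 7)), -34) = Add(Rational(48, 7), -34) = Rational(-190, 7)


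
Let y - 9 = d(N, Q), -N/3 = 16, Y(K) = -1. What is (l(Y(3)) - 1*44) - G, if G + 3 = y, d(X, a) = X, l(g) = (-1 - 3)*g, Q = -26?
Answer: 2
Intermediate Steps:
N = -48 (N = -3*16 = -48)
l(g) = -4*g
y = -39 (y = 9 - 48 = -39)
G = -42 (G = -3 - 39 = -42)
(l(Y(3)) - 1*44) - G = (-4*(-1) - 1*44) - 1*(-42) = (4 - 44) + 42 = -40 + 42 = 2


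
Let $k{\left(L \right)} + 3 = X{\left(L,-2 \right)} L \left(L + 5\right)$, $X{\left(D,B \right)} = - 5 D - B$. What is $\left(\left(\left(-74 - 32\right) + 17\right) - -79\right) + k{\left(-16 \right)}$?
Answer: $14419$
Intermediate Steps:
$X{\left(D,B \right)} = - B - 5 D$
$k{\left(L \right)} = -3 + L \left(2 - 5 L\right) \left(5 + L\right)$ ($k{\left(L \right)} = -3 + \left(\left(-1\right) \left(-2\right) - 5 L\right) L \left(L + 5\right) = -3 + \left(2 - 5 L\right) L \left(5 + L\right) = -3 + L \left(2 - 5 L\right) \left(5 + L\right)$)
$\left(\left(\left(-74 - 32\right) + 17\right) - -79\right) + k{\left(-16 \right)} = \left(\left(\left(-74 - 32\right) + 17\right) - -79\right) - \left(163 - 20480 + 5888\right) = \left(\left(-106 + 17\right) + \left(-8 + 87\right)\right) - -14429 = \left(-89 + 79\right) - -14429 = -10 + 14429 = 14419$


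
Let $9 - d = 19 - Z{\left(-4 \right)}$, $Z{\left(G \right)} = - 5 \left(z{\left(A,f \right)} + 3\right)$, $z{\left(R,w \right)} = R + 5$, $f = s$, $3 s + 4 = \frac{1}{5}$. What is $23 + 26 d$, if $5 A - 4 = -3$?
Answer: $-1303$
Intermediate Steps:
$s = - \frac{19}{15}$ ($s = - \frac{4}{3} + \frac{1}{3 \cdot 5} = - \frac{4}{3} + \frac{1}{3} \cdot \frac{1}{5} = - \frac{4}{3} + \frac{1}{15} = - \frac{19}{15} \approx -1.2667$)
$f = - \frac{19}{15} \approx -1.2667$
$A = \frac{1}{5}$ ($A = \frac{4}{5} + \frac{1}{5} \left(-3\right) = \frac{4}{5} - \frac{3}{5} = \frac{1}{5} \approx 0.2$)
$z{\left(R,w \right)} = 5 + R$
$Z{\left(G \right)} = -41$ ($Z{\left(G \right)} = - 5 \left(\left(5 + \frac{1}{5}\right) + 3\right) = - 5 \left(\frac{26}{5} + 3\right) = \left(-5\right) \frac{41}{5} = -41$)
$d = -51$ ($d = 9 - \left(19 - -41\right) = 9 - \left(19 + 41\right) = 9 - 60 = -51$)
$23 + 26 d = 23 + 26 \left(-51\right) = 23 - 1326 = -1303$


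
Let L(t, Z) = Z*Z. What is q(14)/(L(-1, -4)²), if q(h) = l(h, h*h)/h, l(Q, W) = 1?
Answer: 1/3584 ≈ 0.00027902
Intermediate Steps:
L(t, Z) = Z²
q(h) = 1/h
q(14)/(L(-1, -4)²) = 1/(14*(((-4)²)²)) = 1/(14*(16²)) = (1/14)/256 = (1/14)*(1/256) = 1/3584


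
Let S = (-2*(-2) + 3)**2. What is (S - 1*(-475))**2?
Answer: 274576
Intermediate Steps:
S = 49 (S = (4 + 3)**2 = 7**2 = 49)
(S - 1*(-475))**2 = (49 - 1*(-475))**2 = (49 + 475)**2 = 524**2 = 274576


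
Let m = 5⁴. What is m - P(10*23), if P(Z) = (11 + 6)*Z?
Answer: -3285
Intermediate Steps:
P(Z) = 17*Z
m = 625
m - P(10*23) = 625 - 17*10*23 = 625 - 17*230 = 625 - 1*3910 = 625 - 3910 = -3285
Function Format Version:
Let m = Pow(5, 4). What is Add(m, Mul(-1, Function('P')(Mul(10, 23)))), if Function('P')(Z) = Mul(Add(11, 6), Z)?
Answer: -3285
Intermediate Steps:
Function('P')(Z) = Mul(17, Z)
m = 625
Add(m, Mul(-1, Function('P')(Mul(10, 23)))) = Add(625, Mul(-1, Mul(17, Mul(10, 23)))) = Add(625, Mul(-1, Mul(17, 230))) = Add(625, Mul(-1, 3910)) = Add(625, -3910) = -3285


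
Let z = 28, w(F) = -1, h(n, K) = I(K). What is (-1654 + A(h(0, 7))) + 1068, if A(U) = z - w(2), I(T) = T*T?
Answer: -557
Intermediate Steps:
I(T) = T**2
h(n, K) = K**2
A(U) = 29 (A(U) = 28 - 1*(-1) = 28 + 1 = 29)
(-1654 + A(h(0, 7))) + 1068 = (-1654 + 29) + 1068 = -1625 + 1068 = -557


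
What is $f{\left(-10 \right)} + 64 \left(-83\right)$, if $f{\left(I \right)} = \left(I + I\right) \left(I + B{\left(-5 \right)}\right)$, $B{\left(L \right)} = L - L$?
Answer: $-5112$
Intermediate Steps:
$B{\left(L \right)} = 0$
$f{\left(I \right)} = 2 I^{2}$ ($f{\left(I \right)} = \left(I + I\right) \left(I + 0\right) = 2 I I = 2 I^{2}$)
$f{\left(-10 \right)} + 64 \left(-83\right) = 2 \left(-10\right)^{2} + 64 \left(-83\right) = 2 \cdot 100 - 5312 = 200 - 5312 = -5112$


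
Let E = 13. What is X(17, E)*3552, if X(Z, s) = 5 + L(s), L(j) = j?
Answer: 63936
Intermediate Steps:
X(Z, s) = 5 + s
X(17, E)*3552 = (5 + 13)*3552 = 18*3552 = 63936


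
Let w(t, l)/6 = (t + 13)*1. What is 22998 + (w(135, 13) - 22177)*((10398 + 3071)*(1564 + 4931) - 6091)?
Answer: -1862256614498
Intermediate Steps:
w(t, l) = 78 + 6*t (w(t, l) = 6*((t + 13)*1) = 6*((13 + t)*1) = 6*(13 + t) = 78 + 6*t)
22998 + (w(135, 13) - 22177)*((10398 + 3071)*(1564 + 4931) - 6091) = 22998 + ((78 + 6*135) - 22177)*((10398 + 3071)*(1564 + 4931) - 6091) = 22998 + ((78 + 810) - 22177)*(13469*6495 - 6091) = 22998 + (888 - 22177)*(87481155 - 6091) = 22998 - 21289*87475064 = 22998 - 1862256637496 = -1862256614498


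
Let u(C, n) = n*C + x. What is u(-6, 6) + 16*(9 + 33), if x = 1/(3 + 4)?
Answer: 4453/7 ≈ 636.14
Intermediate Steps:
x = 1/7 ≈ 0.14286
u(C, n) = 1/7 + C*n (u(C, n) = n*C + 1/7 = C*n + 1/7 = 1/7 + C*n)
u(-6, 6) + 16*(9 + 33) = (1/7 - 6*6) + 16*(9 + 33) = (1/7 - 36) + 16*42 = -251/7 + 672 = 4453/7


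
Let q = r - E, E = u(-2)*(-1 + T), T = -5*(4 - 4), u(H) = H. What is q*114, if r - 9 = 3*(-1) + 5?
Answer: 1026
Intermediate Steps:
T = 0 (T = -5*0 = 0)
E = 2 (E = -2*(-1 + 0) = -2*(-1) = 2)
r = 11 (r = 9 + (3*(-1) + 5) = 9 + (-3 + 5) = 9 + 2 = 11)
q = 9 (q = 11 - 1*2 = 11 - 2 = 9)
q*114 = 9*114 = 1026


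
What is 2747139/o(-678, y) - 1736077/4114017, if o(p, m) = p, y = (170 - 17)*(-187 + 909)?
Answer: -3767651202523/929767842 ≈ -4052.3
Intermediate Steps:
y = 110466 (y = 153*722 = 110466)
2747139/o(-678, y) - 1736077/4114017 = 2747139/(-678) - 1736077/4114017 = 2747139*(-1/678) - 1736077*1/4114017 = -915713/226 - 1736077/4114017 = -3767651202523/929767842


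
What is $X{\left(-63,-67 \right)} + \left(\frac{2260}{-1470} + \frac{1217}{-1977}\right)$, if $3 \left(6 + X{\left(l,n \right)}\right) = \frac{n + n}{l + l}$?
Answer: $- \frac{6799174}{871857} \approx -7.7985$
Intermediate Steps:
$X{\left(l,n \right)} = -6 + \frac{n}{3 l}$ ($X{\left(l,n \right)} = -6 + \frac{\left(n + n\right) \frac{1}{l + l}}{3} = -6 + \frac{2 n \frac{1}{2 l}}{3} = -6 + \frac{n \frac{1}{l}}{3} = -6 + \frac{n}{3 l}$)
$X{\left(-63,-67 \right)} + \left(\frac{2260}{-1470} + \frac{1217}{-1977}\right) = \left(-6 + \frac{1}{3} \left(-67\right) \frac{1}{-63}\right) + \left(\frac{2260}{-1470} + \frac{1217}{-1977}\right) = \left(-6 + \frac{1}{3} \left(-67\right) \left(- \frac{1}{63}\right)\right) + \left(2260 \left(- \frac{1}{1470}\right) + 1217 \left(- \frac{1}{1977}\right)\right) = \left(-6 + \frac{67}{189}\right) - \frac{208567}{96873} = - \frac{1067}{189} - \frac{208567}{96873} = - \frac{6799174}{871857}$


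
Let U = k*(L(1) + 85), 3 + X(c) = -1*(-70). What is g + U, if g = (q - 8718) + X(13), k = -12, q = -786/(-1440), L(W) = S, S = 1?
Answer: -2323789/240 ≈ -9682.5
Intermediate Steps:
X(c) = 67 (X(c) = -3 - 1*(-70) = -3 + 70 = 67)
L(W) = 1
q = 131/240 (q = -786*(-1/1440) = 131/240 ≈ 0.54583)
g = -2076109/240 (g = (131/240 - 8718) + 67 = -2092189/240 + 67 = -2076109/240 ≈ -8650.5)
U = -1032 (U = -12*(1 + 85) = -12*86 = -1032)
g + U = -2076109/240 - 1032 = -2323789/240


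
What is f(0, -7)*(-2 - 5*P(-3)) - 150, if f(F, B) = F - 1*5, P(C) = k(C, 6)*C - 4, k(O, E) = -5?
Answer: 135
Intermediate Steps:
P(C) = -4 - 5*C (P(C) = -5*C - 4 = -4 - 5*C)
f(F, B) = -5 + F (f(F, B) = F - 5 = -5 + F)
f(0, -7)*(-2 - 5*P(-3)) - 150 = (-5 + 0)*(-2 - 5*(-4 - 5*(-3))) - 150 = -5*(-2 - 5*(-4 + 15)) - 150 = -5*(-2 - 5*11) - 150 = -5*(-2 - 55) - 150 = -5*(-57) - 150 = 285 - 150 = 135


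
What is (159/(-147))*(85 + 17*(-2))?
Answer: -2703/49 ≈ -55.163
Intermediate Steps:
(159/(-147))*(85 + 17*(-2)) = (159*(-1/147))*(85 - 34) = -53/49*51 = -2703/49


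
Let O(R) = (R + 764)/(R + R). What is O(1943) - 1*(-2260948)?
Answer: 8786046635/3886 ≈ 2.2609e+6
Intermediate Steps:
O(R) = (764 + R)/(2*R) (O(R) = (764 + R)/((2*R)) = (764 + R)*(1/(2*R)) = (764 + R)/(2*R))
O(1943) - 1*(-2260948) = (½)*(764 + 1943)/1943 - 1*(-2260948) = (½)*(1/1943)*2707 + 2260948 = 2707/3886 + 2260948 = 8786046635/3886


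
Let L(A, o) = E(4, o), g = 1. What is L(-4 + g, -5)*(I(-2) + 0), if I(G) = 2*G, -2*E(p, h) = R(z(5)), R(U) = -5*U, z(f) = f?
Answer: -50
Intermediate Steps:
E(p, h) = 25/2 (E(p, h) = -(-5)*5/2 = -1/2*(-25) = 25/2)
L(A, o) = 25/2
L(-4 + g, -5)*(I(-2) + 0) = 25*(2*(-2) + 0)/2 = 25*(-4 + 0)/2 = (25/2)*(-4) = -50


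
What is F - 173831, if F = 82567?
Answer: -91264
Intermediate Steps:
F - 173831 = 82567 - 173831 = -91264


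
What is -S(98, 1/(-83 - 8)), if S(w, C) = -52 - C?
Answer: 4731/91 ≈ 51.989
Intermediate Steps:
-S(98, 1/(-83 - 8)) = -(-52 - 1/(-83 - 8)) = -(-52 - 1/(-91)) = -(-52 - 1*(-1/91)) = -(-52 + 1/91) = -1*(-4731/91) = 4731/91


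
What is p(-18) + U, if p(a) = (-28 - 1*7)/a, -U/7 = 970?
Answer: -122185/18 ≈ -6788.1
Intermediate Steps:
U = -6790 (U = -7*970 = -6790)
p(a) = -35/a (p(a) = (-28 - 7)/a = -35/a)
p(-18) + U = -35/(-18) - 6790 = -35*(-1/18) - 6790 = 35/18 - 6790 = -122185/18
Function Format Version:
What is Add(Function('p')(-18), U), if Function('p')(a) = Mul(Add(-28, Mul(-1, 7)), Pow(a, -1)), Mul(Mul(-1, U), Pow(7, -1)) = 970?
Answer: Rational(-122185, 18) ≈ -6788.1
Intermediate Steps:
U = -6790 (U = Mul(-7, 970) = -6790)
Function('p')(a) = Mul(-35, Pow(a, -1)) (Function('p')(a) = Mul(Add(-28, -7), Pow(a, -1)) = Mul(-35, Pow(a, -1)))
Add(Function('p')(-18), U) = Add(Mul(-35, Pow(-18, -1)), -6790) = Add(Mul(-35, Rational(-1, 18)), -6790) = Add(Rational(35, 18), -6790) = Rational(-122185, 18)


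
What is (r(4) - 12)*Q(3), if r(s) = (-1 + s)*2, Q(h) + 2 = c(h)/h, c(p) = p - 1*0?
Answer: 6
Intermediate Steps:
c(p) = p (c(p) = p + 0 = p)
Q(h) = -1 (Q(h) = -2 + h/h = -2 + 1 = -1)
r(s) = -2 + 2*s
(r(4) - 12)*Q(3) = ((-2 + 2*4) - 12)*(-1) = ((-2 + 8) - 12)*(-1) = (6 - 12)*(-1) = -6*(-1) = 6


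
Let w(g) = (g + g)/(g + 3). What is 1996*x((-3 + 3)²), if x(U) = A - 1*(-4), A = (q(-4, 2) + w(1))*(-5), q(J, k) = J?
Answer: 42914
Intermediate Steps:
w(g) = 2*g/(3 + g) (w(g) = (2*g)/(3 + g) = 2*g/(3 + g))
A = 35/2 (A = (-4 + 2*1/(3 + 1))*(-5) = (-4 + 2*1/4)*(-5) = (-4 + 2*1*(¼))*(-5) = (-4 + ½)*(-5) = -7/2*(-5) = 35/2 ≈ 17.500)
x(U) = 43/2 (x(U) = 35/2 - 1*(-4) = 35/2 + 4 = 43/2)
1996*x((-3 + 3)²) = 1996*(43/2) = 42914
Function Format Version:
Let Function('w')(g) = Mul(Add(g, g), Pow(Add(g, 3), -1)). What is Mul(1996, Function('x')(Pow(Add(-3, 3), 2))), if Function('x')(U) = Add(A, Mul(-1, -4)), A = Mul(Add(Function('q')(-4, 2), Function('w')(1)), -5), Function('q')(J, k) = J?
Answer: 42914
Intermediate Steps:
Function('w')(g) = Mul(2, g, Pow(Add(3, g), -1)) (Function('w')(g) = Mul(Mul(2, g), Pow(Add(3, g), -1)) = Mul(2, g, Pow(Add(3, g), -1)))
A = Rational(35, 2) (A = Mul(Add(-4, Mul(2, 1, Pow(Add(3, 1), -1))), -5) = Mul(Add(-4, Mul(2, 1, Pow(4, -1))), -5) = Mul(Add(-4, Mul(2, 1, Rational(1, 4))), -5) = Mul(Add(-4, Rational(1, 2)), -5) = Mul(Rational(-7, 2), -5) = Rational(35, 2) ≈ 17.500)
Function('x')(U) = Rational(43, 2) (Function('x')(U) = Add(Rational(35, 2), Mul(-1, -4)) = Add(Rational(35, 2), 4) = Rational(43, 2))
Mul(1996, Function('x')(Pow(Add(-3, 3), 2))) = Mul(1996, Rational(43, 2)) = 42914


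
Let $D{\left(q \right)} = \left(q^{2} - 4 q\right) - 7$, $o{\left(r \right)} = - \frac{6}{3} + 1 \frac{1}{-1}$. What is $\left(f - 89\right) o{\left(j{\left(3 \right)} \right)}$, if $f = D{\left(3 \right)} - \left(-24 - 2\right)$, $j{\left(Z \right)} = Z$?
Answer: $219$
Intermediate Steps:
$o{\left(r \right)} = -3$ ($o{\left(r \right)} = \left(-6\right) \frac{1}{3} + 1 \left(-1\right) = -2 - 1 = -3$)
$D{\left(q \right)} = -7 + q^{2} - 4 q$
$f = 16$ ($f = \left(-7 + 3^{2} - 12\right) - \left(-24 - 2\right) = \left(-7 + 9 - 12\right) - -26 = -10 + 26 = 16$)
$\left(f - 89\right) o{\left(j{\left(3 \right)} \right)} = \left(16 - 89\right) \left(-3\right) = \left(-73\right) \left(-3\right) = 219$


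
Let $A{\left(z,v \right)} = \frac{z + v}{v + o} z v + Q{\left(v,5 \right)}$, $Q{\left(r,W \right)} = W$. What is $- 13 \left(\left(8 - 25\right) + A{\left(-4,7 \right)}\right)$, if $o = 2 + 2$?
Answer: $\frac{2808}{11} \approx 255.27$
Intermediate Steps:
$o = 4$
$A{\left(z,v \right)} = 5 + \frac{v z \left(v + z\right)}{4 + v}$ ($A{\left(z,v \right)} = \frac{z + v}{v + 4} z v + 5 = \frac{v + z}{4 + v} z v + 5 = \frac{z \left(v + z\right)}{4 + v} v + 5 = \frac{v z \left(v + z\right)}{4 + v} + 5 = 5 + \frac{v z \left(v + z\right)}{4 + v}$)
$- 13 \left(\left(8 - 25\right) + A{\left(-4,7 \right)}\right) = - 13 \left(\left(8 - 25\right) + \frac{20 + 5 \cdot 7 + 7 \left(-4\right)^{2} - 4 \cdot 7^{2}}{4 + 7}\right) = - 13 \left(-17 + \frac{20 + 35 + 7 \cdot 16 - 196}{11}\right) = - 13 \left(-17 + \frac{20 + 35 + 112 - 196}{11}\right) = - 13 \left(-17 + \frac{1}{11} \left(-29\right)\right) = - 13 \left(-17 - \frac{29}{11}\right) = \left(-13\right) \left(- \frac{216}{11}\right) = \frac{2808}{11}$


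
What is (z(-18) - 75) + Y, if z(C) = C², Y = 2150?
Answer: 2399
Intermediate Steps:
(z(-18) - 75) + Y = ((-18)² - 75) + 2150 = (324 - 75) + 2150 = 249 + 2150 = 2399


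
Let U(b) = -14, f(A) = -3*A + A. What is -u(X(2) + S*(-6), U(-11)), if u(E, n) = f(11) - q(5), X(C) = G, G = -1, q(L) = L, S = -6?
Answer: 27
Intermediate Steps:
f(A) = -2*A
X(C) = -1
u(E, n) = -27 (u(E, n) = -2*11 - 1*5 = -22 - 5 = -27)
-u(X(2) + S*(-6), U(-11)) = -1*(-27) = 27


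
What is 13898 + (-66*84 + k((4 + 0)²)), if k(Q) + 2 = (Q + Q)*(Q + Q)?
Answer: 9376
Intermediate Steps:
k(Q) = -2 + 4*Q² (k(Q) = -2 + (Q + Q)*(Q + Q) = -2 + (2*Q)*(2*Q) = -2 + 4*Q²)
13898 + (-66*84 + k((4 + 0)²)) = 13898 + (-66*84 + (-2 + 4*((4 + 0)²)²)) = 13898 + (-5544 + (-2 + 4*(4²)²)) = 13898 + (-5544 + (-2 + 4*16²)) = 13898 + (-5544 + (-2 + 4*256)) = 13898 + (-5544 + (-2 + 1024)) = 13898 + (-5544 + 1022) = 13898 - 4522 = 9376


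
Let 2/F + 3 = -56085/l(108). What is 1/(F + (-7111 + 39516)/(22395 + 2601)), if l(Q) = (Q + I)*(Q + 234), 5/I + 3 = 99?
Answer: 22255963476/19000023001 ≈ 1.1714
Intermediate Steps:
I = 5/96 (I = 5/(-3 + 99) = 5/96 ≈ 0.052083)
l(Q) = (234 + Q)*(5/96 + Q) (l(Q) = (Q + 5/96)*(Q + 234) = (5/96 + Q)*(234 + Q) = (234 + Q)*(5/96 + Q))
F = -394174/890381 (F = 2/(-3 - 56085/(195/16 + 108**2 + (22469/96)*108)) = 2/(-3 - 56085/(195/16 + 11664 + 202221/8)) = 2/(-3 - 56085/591261/16) = 2/(-3 - 56085*16/591261) = 2/(-3 - 299120/197087) = 2/(-890381/197087) = 2*(-197087/890381) = -394174/890381 ≈ -0.44270)
1/(F + (-7111 + 39516)/(22395 + 2601)) = 1/(-394174/890381 + (-7111 + 39516)/(22395 + 2601)) = 1/(-394174/890381 + 32405/24996) = 1/(19000023001/22255963476) = 22255963476/19000023001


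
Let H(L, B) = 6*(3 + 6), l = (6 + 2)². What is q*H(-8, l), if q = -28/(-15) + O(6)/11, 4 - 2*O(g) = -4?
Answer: 6624/55 ≈ 120.44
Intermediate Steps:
l = 64 (l = 8² = 64)
O(g) = 4 (O(g) = 2 - ½*(-4) = 2 + 2 = 4)
H(L, B) = 54 (H(L, B) = 6*9 = 54)
q = 368/165 (q = -28/(-15) + 4/11 = -28*(-1/15) + 4*(1/11) = 28/15 + 4/11 = 368/165 ≈ 2.2303)
q*H(-8, l) = (368/165)*54 = 6624/55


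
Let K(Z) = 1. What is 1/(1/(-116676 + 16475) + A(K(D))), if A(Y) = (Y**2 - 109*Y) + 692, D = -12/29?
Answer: 100201/58517383 ≈ 0.0017123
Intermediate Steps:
D = -12/29 (D = -12*1/29 = -12/29 ≈ -0.41379)
A(Y) = 692 + Y**2 - 109*Y
1/(1/(-116676 + 16475) + A(K(D))) = 1/(1/(-116676 + 16475) + (692 + 1**2 - 109*1)) = 1/(1/(-100201) + (692 + 1 - 109)) = 1/(-1/100201 + 584) = 1/(58517383/100201) = 100201/58517383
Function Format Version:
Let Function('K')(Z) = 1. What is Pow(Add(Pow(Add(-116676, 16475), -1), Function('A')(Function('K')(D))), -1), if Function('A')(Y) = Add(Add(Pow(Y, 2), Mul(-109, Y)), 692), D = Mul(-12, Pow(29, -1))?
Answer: Rational(100201, 58517383) ≈ 0.0017123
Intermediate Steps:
D = Rational(-12, 29) (D = Mul(-12, Rational(1, 29)) = Rational(-12, 29) ≈ -0.41379)
Function('A')(Y) = Add(692, Pow(Y, 2), Mul(-109, Y))
Pow(Add(Pow(Add(-116676, 16475), -1), Function('A')(Function('K')(D))), -1) = Pow(Add(Pow(Add(-116676, 16475), -1), Add(692, Pow(1, 2), Mul(-109, 1))), -1) = Pow(Add(Pow(-100201, -1), Add(692, 1, -109)), -1) = Pow(Add(Rational(-1, 100201), 584), -1) = Pow(Rational(58517383, 100201), -1) = Rational(100201, 58517383)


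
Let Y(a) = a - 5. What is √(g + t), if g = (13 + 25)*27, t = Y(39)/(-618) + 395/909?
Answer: 2*√249923846227/31209 ≈ 32.037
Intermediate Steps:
Y(a) = -5 + a
t = 35534/93627 (t = (-5 + 39)/(-618) + 395/909 = 34*(-1/618) + 395*(1/909) = -17/309 + 395/909 = 35534/93627 ≈ 0.37953)
g = 1026 (g = 38*27 = 1026)
√(g + t) = √(1026 + 35534/93627) = √(96096836/93627) = 2*√249923846227/31209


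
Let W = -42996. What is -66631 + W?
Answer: -109627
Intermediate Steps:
-66631 + W = -66631 - 42996 = -109627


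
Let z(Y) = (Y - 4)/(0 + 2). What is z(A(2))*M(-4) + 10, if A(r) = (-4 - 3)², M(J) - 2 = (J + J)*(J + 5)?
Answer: -125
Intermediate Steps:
M(J) = 2 + 2*J*(5 + J) (M(J) = 2 + (J + J)*(J + 5) = 2 + (2*J)*(5 + J) = 2 + 2*J*(5 + J))
A(r) = 49 (A(r) = (-7)² = 49)
z(Y) = -2 + Y/2 (z(Y) = (-4 + Y)/2 = (-4 + Y)*(½) = -2 + Y/2)
z(A(2))*M(-4) + 10 = (-2 + (½)*49)*(2 + 2*(-4)² + 10*(-4)) + 10 = (-2 + 49/2)*(2 + 2*16 - 40) + 10 = 45*(2 + 32 - 40)/2 + 10 = (45/2)*(-6) + 10 = -135 + 10 = -125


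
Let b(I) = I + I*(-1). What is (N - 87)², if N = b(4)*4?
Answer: 7569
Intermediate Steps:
b(I) = 0 (b(I) = I - I = 0)
N = 0 (N = 0*4 = 0)
(N - 87)² = (0 - 87)² = (-87)² = 7569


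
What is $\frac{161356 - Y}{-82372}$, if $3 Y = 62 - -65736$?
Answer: $- \frac{209135}{123558} \approx -1.6926$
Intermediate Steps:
$Y = \frac{65798}{3}$ ($Y = \frac{62 - -65736}{3} = \frac{62 + 65736}{3} = \frac{1}{3} \cdot 65798 = \frac{65798}{3} \approx 21933.0$)
$\frac{161356 - Y}{-82372} = \frac{161356 - \frac{65798}{3}}{-82372} = \left(161356 - \frac{65798}{3}\right) \left(- \frac{1}{82372}\right) = \frac{418270}{3} \left(- \frac{1}{82372}\right) = - \frac{209135}{123558}$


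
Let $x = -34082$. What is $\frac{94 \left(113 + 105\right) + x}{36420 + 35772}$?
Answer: $- \frac{2265}{12032} \approx -0.18825$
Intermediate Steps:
$\frac{94 \left(113 + 105\right) + x}{36420 + 35772} = \frac{94 \left(113 + 105\right) - 34082}{36420 + 35772} = \frac{94 \cdot 218 - 34082}{72192} = \left(20492 - 34082\right) \frac{1}{72192} = \left(-13590\right) \frac{1}{72192} = - \frac{2265}{12032}$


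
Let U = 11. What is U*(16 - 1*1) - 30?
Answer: 135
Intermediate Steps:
U*(16 - 1*1) - 30 = 11*(16 - 1*1) - 30 = 11*(16 - 1) - 30 = 11*15 - 30 = 165 - 30 = 135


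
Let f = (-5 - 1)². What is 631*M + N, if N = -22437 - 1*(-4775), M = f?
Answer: 5054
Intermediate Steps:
f = 36 (f = (-6)² = 36)
M = 36
N = -17662 (N = -22437 + 4775 = -17662)
631*M + N = 631*36 - 17662 = 22716 - 17662 = 5054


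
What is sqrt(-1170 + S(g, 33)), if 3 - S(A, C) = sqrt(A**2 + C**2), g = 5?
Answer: sqrt(-1167 - sqrt(1114)) ≈ 34.646*I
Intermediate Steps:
S(A, C) = 3 - sqrt(A**2 + C**2)
sqrt(-1170 + S(g, 33)) = sqrt(-1170 + (3 - sqrt(5**2 + 33**2))) = sqrt(-1170 + (3 - sqrt(25 + 1089))) = sqrt(-1170 + (3 - sqrt(1114))) = sqrt(-1167 - sqrt(1114))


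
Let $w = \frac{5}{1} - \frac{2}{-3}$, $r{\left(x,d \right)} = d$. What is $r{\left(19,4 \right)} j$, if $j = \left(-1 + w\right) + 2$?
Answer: $\frac{80}{3} \approx 26.667$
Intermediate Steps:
$w = \frac{17}{3}$ ($w = 5 \cdot 1 - - \frac{2}{3} = 5 + \frac{2}{3} = \frac{17}{3} \approx 5.6667$)
$j = \frac{20}{3}$ ($j = \left(-1 + \frac{17}{3}\right) + 2 = \frac{14}{3} + 2 = \frac{20}{3} \approx 6.6667$)
$r{\left(19,4 \right)} j = 4 \cdot \frac{20}{3} = \frac{80}{3}$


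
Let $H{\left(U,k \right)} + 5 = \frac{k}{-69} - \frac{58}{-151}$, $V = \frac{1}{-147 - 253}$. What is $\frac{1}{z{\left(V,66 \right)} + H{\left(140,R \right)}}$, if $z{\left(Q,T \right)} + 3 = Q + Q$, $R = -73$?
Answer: $- \frac{2083800}{13675819} \approx -0.15237$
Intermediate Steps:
$V = - \frac{1}{400}$ ($V = \frac{1}{-400} = - \frac{1}{400} \approx -0.0025$)
$z{\left(Q,T \right)} = -3 + 2 Q$ ($z{\left(Q,T \right)} = -3 + \left(Q + Q\right) = -3 + 2 Q$)
$H{\left(U,k \right)} = - \frac{697}{151} - \frac{k}{69}$ ($H{\left(U,k \right)} = -5 + \left(\frac{k}{-69} - \frac{58}{-151}\right) = -5 + \left(k \left(- \frac{1}{69}\right) - - \frac{58}{151}\right) = -5 - \left(- \frac{58}{151} + \frac{k}{69}\right) = - \frac{697}{151} - \frac{k}{69}$)
$\frac{1}{z{\left(V,66 \right)} + H{\left(140,R \right)}} = \frac{1}{\left(-3 + 2 \left(- \frac{1}{400}\right)\right) - \frac{37070}{10419}} = \frac{1}{\left(-3 - \frac{1}{200}\right) + \left(- \frac{697}{151} + \frac{73}{69}\right)} = \frac{1}{- \frac{601}{200} - \frac{37070}{10419}} = \frac{1}{- \frac{13675819}{2083800}} = - \frac{2083800}{13675819}$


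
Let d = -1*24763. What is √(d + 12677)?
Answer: I*√12086 ≈ 109.94*I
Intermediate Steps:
d = -24763
√(d + 12677) = √(-24763 + 12677) = √(-12086) = I*√12086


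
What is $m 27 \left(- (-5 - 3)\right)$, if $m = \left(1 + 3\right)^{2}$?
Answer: $3456$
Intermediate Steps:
$m = 16$ ($m = 4^{2} = 16$)
$m 27 \left(- (-5 - 3)\right) = 16 \cdot 27 \left(- (-5 - 3)\right) = 432 \left(\left(-1\right) \left(-8\right)\right) = 432 \cdot 8 = 3456$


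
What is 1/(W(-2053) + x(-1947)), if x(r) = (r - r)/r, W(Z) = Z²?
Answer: 1/4214809 ≈ 2.3726e-7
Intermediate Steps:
x(r) = 0 (x(r) = 0/r = 0)
1/(W(-2053) + x(-1947)) = 1/((-2053)² + 0) = 1/(4214809 + 0) = 1/4214809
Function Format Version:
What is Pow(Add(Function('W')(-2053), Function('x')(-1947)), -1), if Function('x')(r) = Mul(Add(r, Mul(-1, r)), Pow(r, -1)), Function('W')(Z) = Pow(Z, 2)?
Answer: Rational(1, 4214809) ≈ 2.3726e-7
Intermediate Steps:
Function('x')(r) = 0 (Function('x')(r) = Mul(0, Pow(r, -1)) = 0)
Pow(Add(Function('W')(-2053), Function('x')(-1947)), -1) = Pow(Add(Pow(-2053, 2), 0), -1) = Pow(Add(4214809, 0), -1) = Pow(4214809, -1) = Rational(1, 4214809)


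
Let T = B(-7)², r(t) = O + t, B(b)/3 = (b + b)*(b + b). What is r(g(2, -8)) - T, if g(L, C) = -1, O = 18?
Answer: -345727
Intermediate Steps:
B(b) = 12*b² (B(b) = 3*((b + b)*(b + b)) = 3*((2*b)*(2*b)) = 3*(4*b²) = 12*b²)
r(t) = 18 + t
T = 345744 (T = (12*(-7)²)² = (12*49)² = 588² = 345744)
r(g(2, -8)) - T = (18 - 1) - 1*345744 = 17 - 345744 = -345727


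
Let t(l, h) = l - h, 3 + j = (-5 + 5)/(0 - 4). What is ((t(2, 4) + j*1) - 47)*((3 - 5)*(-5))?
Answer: -520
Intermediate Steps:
j = -3 (j = -3 + (-5 + 5)/(0 - 4) = -3 + 0/(-4) = -3 + 0*(-1/4) = -3 + 0 = -3)
((t(2, 4) + j*1) - 47)*((3 - 5)*(-5)) = (((2 - 1*4) - 3*1) - 47)*((3 - 5)*(-5)) = (((2 - 4) - 3) - 47)*(-2*(-5)) = ((-2 - 3) - 47)*10 = (-5 - 47)*10 = -52*10 = -520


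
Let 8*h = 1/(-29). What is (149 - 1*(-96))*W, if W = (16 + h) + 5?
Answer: 1193395/232 ≈ 5143.9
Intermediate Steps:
h = -1/232 (h = (⅛)/(-29) = (⅛)*(-1/29) = -1/232 ≈ -0.0043103)
W = 4871/232 (W = (16 - 1/232) + 5 = 3711/232 + 5 = 4871/232 ≈ 20.996)
(149 - 1*(-96))*W = (149 - 1*(-96))*(4871/232) = (149 + 96)*(4871/232) = 245*(4871/232) = 1193395/232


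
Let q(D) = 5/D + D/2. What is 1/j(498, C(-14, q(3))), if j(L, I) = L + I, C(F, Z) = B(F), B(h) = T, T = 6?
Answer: 1/504 ≈ 0.0019841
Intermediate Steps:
q(D) = D/2 + 5/D (q(D) = 5/D + D*(1/2) = 5/D + D/2 = D/2 + 5/D)
B(h) = 6
C(F, Z) = 6
j(L, I) = I + L
1/j(498, C(-14, q(3))) = 1/(6 + 498) = 1/504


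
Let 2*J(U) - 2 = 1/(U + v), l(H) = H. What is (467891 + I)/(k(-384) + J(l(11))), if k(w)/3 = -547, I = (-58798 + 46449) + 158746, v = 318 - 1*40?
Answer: -355058464/947919 ≈ -374.57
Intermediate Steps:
v = 278 (v = 318 - 40 = 278)
I = 146397 (I = -12349 + 158746 = 146397)
k(w) = -1641 (k(w) = 3*(-547) = -1641)
J(U) = 1 + 1/(2*(278 + U)) (J(U) = 1 + 1/(2*(U + 278)) = 1 + 1/(2*(278 + U)))
(467891 + I)/(k(-384) + J(l(11))) = (467891 + 146397)/(-1641 + (557/2 + 11)/(278 + 11)) = 614288/(-1641 + (579/2)/289) = 614288/(-1641 + (1/289)*(579/2)) = 614288/(-1641 + 579/578) = 614288/(-947919/578) = 614288*(-578/947919) = -355058464/947919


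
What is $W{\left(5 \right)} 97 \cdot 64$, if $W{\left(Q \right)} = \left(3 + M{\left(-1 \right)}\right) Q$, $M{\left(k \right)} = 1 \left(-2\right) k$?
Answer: $155200$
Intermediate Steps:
$M{\left(k \right)} = - 2 k$
$W{\left(Q \right)} = 5 Q$ ($W{\left(Q \right)} = \left(3 - -2\right) Q = \left(3 + 2\right) Q = 5 Q$)
$W{\left(5 \right)} 97 \cdot 64 = 5 \cdot 5 \cdot 97 \cdot 64 = 25 \cdot 97 \cdot 64 = 2425 \cdot 64 = 155200$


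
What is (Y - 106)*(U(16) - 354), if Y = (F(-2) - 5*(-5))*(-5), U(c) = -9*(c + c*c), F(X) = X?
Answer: 619242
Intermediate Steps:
U(c) = -9*c - 9*c² (U(c) = -9*(c + c²) = -9*c - 9*c²)
Y = -115 (Y = (-2 - 5*(-5))*(-5) = (-2 + 25)*(-5) = 23*(-5) = -115)
(Y - 106)*(U(16) - 354) = (-115 - 106)*(-9*16*(1 + 16) - 354) = -221*(-9*16*17 - 354) = -221*(-2448 - 354) = -221*(-2802) = 619242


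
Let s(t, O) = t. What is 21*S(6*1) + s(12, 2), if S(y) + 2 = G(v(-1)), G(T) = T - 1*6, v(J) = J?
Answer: -177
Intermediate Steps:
G(T) = -6 + T (G(T) = T - 6 = -6 + T)
S(y) = -9 (S(y) = -2 + (-6 - 1) = -2 - 7 = -9)
21*S(6*1) + s(12, 2) = 21*(-9) + 12 = -189 + 12 = -177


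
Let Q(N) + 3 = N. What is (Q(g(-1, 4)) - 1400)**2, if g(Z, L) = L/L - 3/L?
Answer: 31483321/16 ≈ 1.9677e+6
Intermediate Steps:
g(Z, L) = 1 - 3/L
Q(N) = -3 + N
(Q(g(-1, 4)) - 1400)**2 = ((-3 + (-3 + 4)/4) - 1400)**2 = ((-3 + (1/4)*1) - 1400)**2 = ((-3 + 1/4) - 1400)**2 = (-11/4 - 1400)**2 = (-5611/4)**2 = 31483321/16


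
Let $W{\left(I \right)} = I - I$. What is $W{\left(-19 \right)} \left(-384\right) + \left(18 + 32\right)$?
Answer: $50$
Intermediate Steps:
$W{\left(I \right)} = 0$
$W{\left(-19 \right)} \left(-384\right) + \left(18 + 32\right) = 0 \left(-384\right) + \left(18 + 32\right) = 0 + 50 = 50$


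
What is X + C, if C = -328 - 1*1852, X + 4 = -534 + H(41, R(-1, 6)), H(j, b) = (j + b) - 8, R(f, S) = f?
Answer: -2686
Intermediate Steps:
H(j, b) = -8 + b + j (H(j, b) = (b + j) - 8 = -8 + b + j)
X = -506 (X = -4 + (-534 + (-8 - 1 + 41)) = -4 + (-534 + 32) = -4 - 502 = -506)
C = -2180 (C = -328 - 1852 = -2180)
X + C = -506 - 2180 = -2686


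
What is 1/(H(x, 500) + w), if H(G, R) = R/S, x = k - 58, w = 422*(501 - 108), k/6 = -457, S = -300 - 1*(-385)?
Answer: 17/2819482 ≈ 6.0295e-6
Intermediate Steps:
S = 85 (S = -300 + 385 = 85)
k = -2742 (k = 6*(-457) = -2742)
w = 165846 (w = 422*393 = 165846)
x = -2800 (x = -2742 - 58 = -2800)
H(G, R) = R/85
1/(H(x, 500) + w) = 1/((1/85)*500 + 165846) = 1/(100/17 + 165846) = 1/(2819482/17) = 17/2819482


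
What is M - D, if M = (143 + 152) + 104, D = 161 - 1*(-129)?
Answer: 109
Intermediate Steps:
D = 290 (D = 161 + 129 = 290)
M = 399 (M = 295 + 104 = 399)
M - D = 399 - 1*290 = 399 - 290 = 109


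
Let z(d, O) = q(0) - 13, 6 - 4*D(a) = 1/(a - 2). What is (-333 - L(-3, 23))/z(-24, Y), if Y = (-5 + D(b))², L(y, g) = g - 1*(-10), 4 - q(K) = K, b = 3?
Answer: 122/3 ≈ 40.667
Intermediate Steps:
q(K) = 4 - K
L(y, g) = 10 + g (L(y, g) = g + 10 = 10 + g)
D(a) = 3/2 - 1/(4*(-2 + a)) (D(a) = 3/2 - 1/(4*(a - 2)) = 3/2 - 1/(4*(-2 + a)))
Y = 225/16 (Y = (-5 + (-13 + 6*3)/(4*(-2 + 3)))² = (-5 + (¼)*(-13 + 18)/1)² = (-5 + (¼)*1*5)² = (-5 + 5/4)² = (-15/4)² = 225/16 ≈ 14.063)
z(d, O) = -9 (z(d, O) = (4 - 1*0) - 13 = (4 + 0) - 13 = 4 - 13 = -9)
(-333 - L(-3, 23))/z(-24, Y) = (-333 - (10 + 23))/(-9) = (-333 - 1*33)*(-⅑) = (-333 - 33)*(-⅑) = -366*(-⅑) = 122/3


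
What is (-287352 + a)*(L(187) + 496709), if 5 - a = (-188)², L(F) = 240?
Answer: -160360969759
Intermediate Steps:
a = -35339 (a = 5 - 1*(-188)² = 5 - 1*35344 = 5 - 35344 = -35339)
(-287352 + a)*(L(187) + 496709) = (-287352 - 35339)*(240 + 496709) = -322691*496949 = -160360969759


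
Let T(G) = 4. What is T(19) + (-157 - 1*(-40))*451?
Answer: -52763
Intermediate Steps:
T(19) + (-157 - 1*(-40))*451 = 4 + (-157 - 1*(-40))*451 = 4 + (-157 + 40)*451 = 4 - 117*451 = 4 - 52767 = -52763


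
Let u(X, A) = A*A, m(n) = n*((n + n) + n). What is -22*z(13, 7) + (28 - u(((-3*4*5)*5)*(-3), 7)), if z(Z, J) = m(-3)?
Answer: -615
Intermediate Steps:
m(n) = 3*n**2 (m(n) = n*(2*n + n) = n*(3*n) = 3*n**2)
z(Z, J) = 27 (z(Z, J) = 3*(-3)**2 = 3*9 = 27)
u(X, A) = A**2
-22*z(13, 7) + (28 - u(((-3*4*5)*5)*(-3), 7)) = -22*27 + (28 - 1*7**2) = -594 + (28 - 1*49) = -594 + (28 - 49) = -594 - 21 = -615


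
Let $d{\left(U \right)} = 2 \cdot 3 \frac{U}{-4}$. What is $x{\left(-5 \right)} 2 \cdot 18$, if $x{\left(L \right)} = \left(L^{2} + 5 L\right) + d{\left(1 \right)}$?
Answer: $-54$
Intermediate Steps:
$d{\left(U \right)} = - \frac{3 U}{2}$ ($d{\left(U \right)} = 6 U \left(- \frac{1}{4}\right) = 6 \left(- \frac{U}{4}\right) = - \frac{3 U}{2}$)
$x{\left(L \right)} = - \frac{3}{2} + L^{2} + 5 L$ ($x{\left(L \right)} = \left(L^{2} + 5 L\right) - \frac{3}{2} = - \frac{3}{2} + L^{2} + 5 L$)
$x{\left(-5 \right)} 2 \cdot 18 = \left(- \frac{3}{2} + \left(-5\right)^{2} + 5 \left(-5\right)\right) 2 \cdot 18 = \left(- \frac{3}{2} + 25 - 25\right) 2 \cdot 18 = \left(- \frac{3}{2}\right) 2 \cdot 18 = \left(-3\right) 18 = -54$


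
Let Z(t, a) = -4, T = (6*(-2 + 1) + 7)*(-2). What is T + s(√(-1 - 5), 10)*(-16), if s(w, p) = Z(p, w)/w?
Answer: -2 - 32*I*√6/3 ≈ -2.0 - 26.128*I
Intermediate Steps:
T = -2 (T = (6*(-1) + 7)*(-2) = (-6 + 7)*(-2) = 1*(-2) = -2)
s(w, p) = -4/w
T + s(√(-1 - 5), 10)*(-16) = -2 - 4/√(-1 - 5)*(-16) = -2 - 4*(-I*√6/6)*(-16) = -2 - (-2)*I*√6/3*(-16) = -2 + (2*I*√6/3)*(-16) = -2 - 32*I*√6/3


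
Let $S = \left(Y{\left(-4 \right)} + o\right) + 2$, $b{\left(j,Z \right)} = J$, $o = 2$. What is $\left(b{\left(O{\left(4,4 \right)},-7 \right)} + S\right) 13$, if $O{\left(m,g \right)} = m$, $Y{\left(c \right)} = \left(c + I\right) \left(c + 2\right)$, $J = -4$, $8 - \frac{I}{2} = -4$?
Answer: $-520$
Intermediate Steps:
$I = 24$ ($I = 16 - -8 = 16 + 8 = 24$)
$Y{\left(c \right)} = \left(2 + c\right) \left(24 + c\right)$ ($Y{\left(c \right)} = \left(c + 24\right) \left(c + 2\right) = \left(24 + c\right) \left(2 + c\right) = \left(2 + c\right) \left(24 + c\right)$)
$b{\left(j,Z \right)} = -4$
$S = -36$ ($S = \left(\left(48 + \left(-4\right)^{2} + 26 \left(-4\right)\right) + 2\right) + 2 = \left(\left(48 + 16 - 104\right) + 2\right) + 2 = \left(-40 + 2\right) + 2 = -38 + 2 = -36$)
$\left(b{\left(O{\left(4,4 \right)},-7 \right)} + S\right) 13 = \left(-4 - 36\right) 13 = \left(-40\right) 13 = -520$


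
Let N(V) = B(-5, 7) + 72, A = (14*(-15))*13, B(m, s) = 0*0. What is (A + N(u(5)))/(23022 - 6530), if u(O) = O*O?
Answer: -1329/8246 ≈ -0.16117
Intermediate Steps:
u(O) = O²
B(m, s) = 0
A = -2730 (A = -210*13 = -2730)
N(V) = 72 (N(V) = 0 + 72 = 72)
(A + N(u(5)))/(23022 - 6530) = (-2730 + 72)/(23022 - 6530) = -2658/16492 = -2658*1/16492 = -1329/8246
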